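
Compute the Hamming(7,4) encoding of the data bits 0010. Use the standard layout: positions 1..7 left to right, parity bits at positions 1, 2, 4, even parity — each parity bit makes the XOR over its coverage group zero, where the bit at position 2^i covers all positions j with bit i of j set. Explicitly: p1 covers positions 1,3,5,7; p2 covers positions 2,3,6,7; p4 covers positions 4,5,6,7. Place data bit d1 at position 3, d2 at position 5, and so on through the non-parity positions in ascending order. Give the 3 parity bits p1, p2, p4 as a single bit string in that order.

Place data bits at non-power-of-two positions: b3=0, b5=0, b6=1, b7=0.
p1 = XOR of data positions {3,5,7} = 0⊕0⊕0 = 0
p2 = XOR of data positions {3,6,7} = 0⊕1⊕0 = 1
p4 = XOR of data positions {5,6,7} = 0⊕1⊕0 = 1
Parity bits p1,p2,p4 = 011

011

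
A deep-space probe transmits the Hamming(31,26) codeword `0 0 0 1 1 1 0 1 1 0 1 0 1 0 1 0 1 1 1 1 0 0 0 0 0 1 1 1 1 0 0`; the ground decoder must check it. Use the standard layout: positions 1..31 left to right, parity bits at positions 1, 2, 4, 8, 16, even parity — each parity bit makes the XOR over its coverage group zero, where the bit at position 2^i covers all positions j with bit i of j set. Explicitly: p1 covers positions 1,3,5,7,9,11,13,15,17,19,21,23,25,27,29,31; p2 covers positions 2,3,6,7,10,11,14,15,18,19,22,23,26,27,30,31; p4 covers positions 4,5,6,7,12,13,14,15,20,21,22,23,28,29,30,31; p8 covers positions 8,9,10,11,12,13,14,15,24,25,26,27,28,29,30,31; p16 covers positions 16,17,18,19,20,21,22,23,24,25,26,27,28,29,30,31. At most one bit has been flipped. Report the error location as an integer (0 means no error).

11

s1: b1⊕b3⊕b5⊕b7⊕b9⊕b11⊕b13⊕b15⊕b17⊕b19⊕b21⊕b23⊕b25⊕b27⊕b29⊕b31 = 0⊕0⊕1⊕0⊕1⊕1⊕1⊕1⊕1⊕1⊕0⊕0⊕0⊕1⊕1⊕0 = 1
s2: b2⊕b3⊕b6⊕b7⊕b10⊕b11⊕b14⊕b15⊕b18⊕b19⊕b22⊕b23⊕b26⊕b27⊕b30⊕b31 = 0⊕0⊕1⊕0⊕0⊕1⊕0⊕1⊕1⊕1⊕0⊕0⊕1⊕1⊕0⊕0 = 1
s4: b4⊕b5⊕b6⊕b7⊕b12⊕b13⊕b14⊕b15⊕b20⊕b21⊕b22⊕b23⊕b28⊕b29⊕b30⊕b31 = 1⊕1⊕1⊕0⊕0⊕1⊕0⊕1⊕1⊕0⊕0⊕0⊕1⊕1⊕0⊕0 = 0
s8: b8⊕b9⊕b10⊕b11⊕b12⊕b13⊕b14⊕b15⊕b24⊕b25⊕b26⊕b27⊕b28⊕b29⊕b30⊕b31 = 1⊕1⊕0⊕1⊕0⊕1⊕0⊕1⊕0⊕0⊕1⊕1⊕1⊕1⊕0⊕0 = 1
s16: b16⊕b17⊕b18⊕b19⊕b20⊕b21⊕b22⊕b23⊕b24⊕b25⊕b26⊕b27⊕b28⊕b29⊕b30⊕b31 = 0⊕1⊕1⊕1⊕1⊕0⊕0⊕0⊕0⊕0⊕1⊕1⊕1⊕1⊕0⊕0 = 0
Syndrome (s16...s1) = 01011 → position 11.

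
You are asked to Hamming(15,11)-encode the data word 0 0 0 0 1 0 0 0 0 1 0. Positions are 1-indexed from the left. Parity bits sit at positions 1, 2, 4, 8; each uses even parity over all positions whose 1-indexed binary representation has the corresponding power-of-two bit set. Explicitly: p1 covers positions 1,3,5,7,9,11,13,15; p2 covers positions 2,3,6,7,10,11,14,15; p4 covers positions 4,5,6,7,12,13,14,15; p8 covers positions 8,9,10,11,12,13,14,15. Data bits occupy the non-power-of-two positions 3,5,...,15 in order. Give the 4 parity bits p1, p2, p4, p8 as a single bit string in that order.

1110

Place data bits at non-power-of-two positions: b3=0, b5=0, b6=0, b7=0, b9=1, b10=0, b11=0, b12=0, b13=0, b14=1, b15=0.
p1 = XOR of data positions {3,5,7,9,11,13,15} = 0⊕0⊕0⊕1⊕0⊕0⊕0 = 1
p2 = XOR of data positions {3,6,7,10,11,14,15} = 0⊕0⊕0⊕0⊕0⊕1⊕0 = 1
p4 = XOR of data positions {5,6,7,12,13,14,15} = 0⊕0⊕0⊕0⊕0⊕1⊕0 = 1
p8 = XOR of data positions {9,10,11,12,13,14,15} = 1⊕0⊕0⊕0⊕0⊕1⊕0 = 0
Parity bits p1,p2,p4,p8 = 1110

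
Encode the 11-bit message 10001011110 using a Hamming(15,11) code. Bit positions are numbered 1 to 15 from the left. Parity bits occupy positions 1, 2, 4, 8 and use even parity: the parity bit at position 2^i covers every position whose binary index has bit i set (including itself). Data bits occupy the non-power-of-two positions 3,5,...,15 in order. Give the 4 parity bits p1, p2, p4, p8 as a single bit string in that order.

Place data bits at non-power-of-two positions: b3=1, b5=0, b6=0, b7=0, b9=1, b10=0, b11=1, b12=1, b13=1, b14=1, b15=0.
p1 = XOR of data positions {3,5,7,9,11,13,15} = 1⊕0⊕0⊕1⊕1⊕1⊕0 = 0
p2 = XOR of data positions {3,6,7,10,11,14,15} = 1⊕0⊕0⊕0⊕1⊕1⊕0 = 1
p4 = XOR of data positions {5,6,7,12,13,14,15} = 0⊕0⊕0⊕1⊕1⊕1⊕0 = 1
p8 = XOR of data positions {9,10,11,12,13,14,15} = 1⊕0⊕1⊕1⊕1⊕1⊕0 = 1
Parity bits p1,p2,p4,p8 = 0111

0111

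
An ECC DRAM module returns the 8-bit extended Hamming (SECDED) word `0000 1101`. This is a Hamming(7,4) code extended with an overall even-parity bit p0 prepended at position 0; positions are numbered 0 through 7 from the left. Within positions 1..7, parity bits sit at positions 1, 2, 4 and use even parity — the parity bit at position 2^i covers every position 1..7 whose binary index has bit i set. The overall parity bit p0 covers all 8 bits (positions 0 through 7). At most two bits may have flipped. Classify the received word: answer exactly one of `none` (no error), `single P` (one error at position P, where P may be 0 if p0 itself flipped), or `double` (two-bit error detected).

s1: b1⊕b3⊕b5⊕b7 = 0⊕0⊕1⊕1 = 0
s2: b2⊕b3⊕b6⊕b7 = 0⊕0⊕0⊕1 = 1
s4: b4⊕b5⊕b6⊕b7 = 1⊕1⊕0⊕1 = 1
Syndrome (s4...s1) = 110 → position 6.
Overall parity (XOR of all 8 bits, including p0): 0⊕0⊕0⊕0⊕1⊕1⊕0⊕1 = 1
Overall=1, syndrome position=6 → single-bit error at position 6.

single 6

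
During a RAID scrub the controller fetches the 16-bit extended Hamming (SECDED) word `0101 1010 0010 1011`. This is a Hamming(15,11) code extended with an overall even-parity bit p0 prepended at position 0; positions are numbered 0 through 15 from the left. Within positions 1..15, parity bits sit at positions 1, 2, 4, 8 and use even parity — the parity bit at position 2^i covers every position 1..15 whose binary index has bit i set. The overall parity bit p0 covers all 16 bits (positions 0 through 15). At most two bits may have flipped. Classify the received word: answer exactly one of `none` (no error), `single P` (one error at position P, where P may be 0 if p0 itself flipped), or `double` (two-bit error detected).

s1: b1⊕b3⊕b5⊕b7⊕b9⊕b11⊕b13⊕b15 = 1⊕1⊕0⊕0⊕0⊕0⊕0⊕1 = 1
s2: b2⊕b3⊕b6⊕b7⊕b10⊕b11⊕b14⊕b15 = 0⊕1⊕1⊕0⊕1⊕0⊕1⊕1 = 1
s4: b4⊕b5⊕b6⊕b7⊕b12⊕b13⊕b14⊕b15 = 1⊕0⊕1⊕0⊕1⊕0⊕1⊕1 = 1
s8: b8⊕b9⊕b10⊕b11⊕b12⊕b13⊕b14⊕b15 = 0⊕0⊕1⊕0⊕1⊕0⊕1⊕1 = 0
Syndrome (s8...s1) = 0111 → position 7.
Overall parity (XOR of all 16 bits, including p0): 0⊕1⊕0⊕1⊕1⊕0⊕1⊕0⊕0⊕0⊕1⊕0⊕1⊕0⊕1⊕1 = 0
Overall=0, syndrome position=7 → double-bit error detected (uncorrectable).

double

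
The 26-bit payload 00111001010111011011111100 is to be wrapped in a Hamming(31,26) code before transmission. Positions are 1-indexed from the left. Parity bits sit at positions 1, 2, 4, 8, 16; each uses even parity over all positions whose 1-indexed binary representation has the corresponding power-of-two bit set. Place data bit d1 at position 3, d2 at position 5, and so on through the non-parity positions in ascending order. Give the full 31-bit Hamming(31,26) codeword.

Place data bits at non-power-of-two positions: b3=0, b5=0, b6=1, b7=1, b9=1, b10=0, b11=0, b12=1, b13=0, b14=1, b15=0, b17=1, b18=1, b19=1, b20=0, b21=1, b22=1, b23=0, b24=1, b25=1, b26=1, b27=1, b28=1, b29=1, b30=0, b31=0.
p1 = XOR of data positions {3,5,7,9,11,13,15,17,19,21,23,25,27,29,31} = 0⊕0⊕1⊕1⊕0⊕0⊕0⊕1⊕1⊕1⊕0⊕1⊕1⊕1⊕0 = 0
p2 = XOR of data positions {3,6,7,10,11,14,15,18,19,22,23,26,27,30,31} = 0⊕1⊕1⊕0⊕0⊕1⊕0⊕1⊕1⊕1⊕0⊕1⊕1⊕0⊕0 = 0
p4 = XOR of data positions {5,6,7,12,13,14,15,20,21,22,23,28,29,30,31} = 0⊕1⊕1⊕1⊕0⊕1⊕0⊕0⊕1⊕1⊕0⊕1⊕1⊕0⊕0 = 0
p8 = XOR of data positions {9,10,11,12,13,14,15,24,25,26,27,28,29,30,31} = 1⊕0⊕0⊕1⊕0⊕1⊕0⊕1⊕1⊕1⊕1⊕1⊕1⊕0⊕0 = 1
p16 = XOR of data positions {17,18,19,20,21,22,23,24,25,26,27,28,29,30,31} = 1⊕1⊕1⊕0⊕1⊕1⊕0⊕1⊕1⊕1⊕1⊕1⊕1⊕0⊕0 = 1
Codeword b1..b31 = 0000011110010101111011011111100

0000011110010101111011011111100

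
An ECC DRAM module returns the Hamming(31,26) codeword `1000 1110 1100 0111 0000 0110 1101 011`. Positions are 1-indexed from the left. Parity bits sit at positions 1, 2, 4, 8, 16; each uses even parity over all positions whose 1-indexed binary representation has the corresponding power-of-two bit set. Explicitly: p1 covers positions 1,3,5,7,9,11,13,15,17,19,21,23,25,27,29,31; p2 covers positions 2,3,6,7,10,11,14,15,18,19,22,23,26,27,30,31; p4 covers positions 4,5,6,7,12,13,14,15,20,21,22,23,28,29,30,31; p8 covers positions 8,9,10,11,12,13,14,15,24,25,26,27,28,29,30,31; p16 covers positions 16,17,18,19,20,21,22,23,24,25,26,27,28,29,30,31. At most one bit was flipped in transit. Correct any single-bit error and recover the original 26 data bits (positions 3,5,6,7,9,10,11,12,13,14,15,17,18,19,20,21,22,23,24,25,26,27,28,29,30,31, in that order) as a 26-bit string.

s1: b1⊕b3⊕b5⊕b7⊕b9⊕b11⊕b13⊕b15⊕b17⊕b19⊕b21⊕b23⊕b25⊕b27⊕b29⊕b31 = 1⊕0⊕1⊕1⊕1⊕0⊕0⊕1⊕0⊕0⊕0⊕1⊕1⊕0⊕0⊕1 = 0
s2: b2⊕b3⊕b6⊕b7⊕b10⊕b11⊕b14⊕b15⊕b18⊕b19⊕b22⊕b23⊕b26⊕b27⊕b30⊕b31 = 0⊕0⊕1⊕1⊕1⊕0⊕1⊕1⊕0⊕0⊕1⊕1⊕1⊕0⊕1⊕1 = 0
s4: b4⊕b5⊕b6⊕b7⊕b12⊕b13⊕b14⊕b15⊕b20⊕b21⊕b22⊕b23⊕b28⊕b29⊕b30⊕b31 = 0⊕1⊕1⊕1⊕0⊕0⊕1⊕1⊕0⊕0⊕1⊕1⊕1⊕0⊕1⊕1 = 0
s8: b8⊕b9⊕b10⊕b11⊕b12⊕b13⊕b14⊕b15⊕b24⊕b25⊕b26⊕b27⊕b28⊕b29⊕b30⊕b31 = 0⊕1⊕1⊕0⊕0⊕0⊕1⊕1⊕0⊕1⊕1⊕0⊕1⊕0⊕1⊕1 = 1
s16: b16⊕b17⊕b18⊕b19⊕b20⊕b21⊕b22⊕b23⊕b24⊕b25⊕b26⊕b27⊕b28⊕b29⊕b30⊕b31 = 1⊕0⊕0⊕0⊕0⊕0⊕1⊕1⊕0⊕1⊕1⊕0⊕1⊕0⊕1⊕1 = 0
Syndrome (s16...s1) = 01000 → position 8.
Flip bit 8: corrected codeword = 1000111111000111000001101101011
Data bits at positions 3,5,6,7,9,10,11,12,13,14,15,17,18,19,20,21,22,23,24,25,26,27,28,29,30,31: 01111100011000001101101011

01111100011000001101101011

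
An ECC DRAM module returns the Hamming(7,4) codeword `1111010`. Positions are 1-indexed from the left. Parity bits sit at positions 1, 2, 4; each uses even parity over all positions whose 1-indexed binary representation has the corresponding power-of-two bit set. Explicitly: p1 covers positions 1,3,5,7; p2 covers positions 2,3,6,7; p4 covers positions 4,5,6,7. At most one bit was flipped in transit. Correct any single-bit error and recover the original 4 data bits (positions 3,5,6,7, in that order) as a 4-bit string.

s1: b1⊕b3⊕b5⊕b7 = 1⊕1⊕0⊕0 = 0
s2: b2⊕b3⊕b6⊕b7 = 1⊕1⊕1⊕0 = 1
s4: b4⊕b5⊕b6⊕b7 = 1⊕0⊕1⊕0 = 0
Syndrome (s4...s1) = 010 → position 2.
Flip bit 2: corrected codeword = 1011010
Data bits at positions 3,5,6,7: 1010

1010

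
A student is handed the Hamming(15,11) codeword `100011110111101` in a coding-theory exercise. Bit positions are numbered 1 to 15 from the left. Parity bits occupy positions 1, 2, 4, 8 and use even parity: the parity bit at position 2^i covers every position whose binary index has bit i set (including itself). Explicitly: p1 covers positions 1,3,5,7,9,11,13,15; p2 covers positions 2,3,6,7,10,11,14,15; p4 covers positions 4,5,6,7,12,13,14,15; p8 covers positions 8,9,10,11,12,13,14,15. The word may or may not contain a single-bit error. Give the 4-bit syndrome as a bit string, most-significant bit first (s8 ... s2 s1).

0010

s1: b1⊕b3⊕b5⊕b7⊕b9⊕b11⊕b13⊕b15 = 1⊕0⊕1⊕1⊕0⊕1⊕1⊕1 = 0
s2: b2⊕b3⊕b6⊕b7⊕b10⊕b11⊕b14⊕b15 = 0⊕0⊕1⊕1⊕1⊕1⊕0⊕1 = 1
s4: b4⊕b5⊕b6⊕b7⊕b12⊕b13⊕b14⊕b15 = 0⊕1⊕1⊕1⊕1⊕1⊕0⊕1 = 0
s8: b8⊕b9⊕b10⊕b11⊕b12⊕b13⊕b14⊕b15 = 1⊕0⊕1⊕1⊕1⊕1⊕0⊕1 = 0
Syndrome (s8...s1) = 0010 → position 2.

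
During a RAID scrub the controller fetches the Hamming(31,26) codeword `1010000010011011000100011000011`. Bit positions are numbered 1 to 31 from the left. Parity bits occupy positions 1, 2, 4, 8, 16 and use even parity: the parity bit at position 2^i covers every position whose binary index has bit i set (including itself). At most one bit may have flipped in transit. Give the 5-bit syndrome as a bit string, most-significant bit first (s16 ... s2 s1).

s1: b1⊕b3⊕b5⊕b7⊕b9⊕b11⊕b13⊕b15⊕b17⊕b19⊕b21⊕b23⊕b25⊕b27⊕b29⊕b31 = 1⊕1⊕0⊕0⊕1⊕0⊕1⊕1⊕0⊕0⊕0⊕0⊕1⊕0⊕0⊕1 = 1
s2: b2⊕b3⊕b6⊕b7⊕b10⊕b11⊕b14⊕b15⊕b18⊕b19⊕b22⊕b23⊕b26⊕b27⊕b30⊕b31 = 0⊕1⊕0⊕0⊕0⊕0⊕0⊕1⊕0⊕0⊕0⊕0⊕0⊕0⊕1⊕1 = 0
s4: b4⊕b5⊕b6⊕b7⊕b12⊕b13⊕b14⊕b15⊕b20⊕b21⊕b22⊕b23⊕b28⊕b29⊕b30⊕b31 = 0⊕0⊕0⊕0⊕1⊕1⊕0⊕1⊕1⊕0⊕0⊕0⊕0⊕0⊕1⊕1 = 0
s8: b8⊕b9⊕b10⊕b11⊕b12⊕b13⊕b14⊕b15⊕b24⊕b25⊕b26⊕b27⊕b28⊕b29⊕b30⊕b31 = 0⊕1⊕0⊕0⊕1⊕1⊕0⊕1⊕1⊕1⊕0⊕0⊕0⊕0⊕1⊕1 = 0
s16: b16⊕b17⊕b18⊕b19⊕b20⊕b21⊕b22⊕b23⊕b24⊕b25⊕b26⊕b27⊕b28⊕b29⊕b30⊕b31 = 1⊕0⊕0⊕0⊕1⊕0⊕0⊕0⊕1⊕1⊕0⊕0⊕0⊕0⊕1⊕1 = 0
Syndrome (s16...s1) = 00001 → position 1.

00001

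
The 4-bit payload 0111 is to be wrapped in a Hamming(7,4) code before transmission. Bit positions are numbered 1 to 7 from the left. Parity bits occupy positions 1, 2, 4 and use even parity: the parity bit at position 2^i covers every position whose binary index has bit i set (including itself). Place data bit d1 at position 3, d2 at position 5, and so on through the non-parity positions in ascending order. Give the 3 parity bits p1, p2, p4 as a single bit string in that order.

Place data bits at non-power-of-two positions: b3=0, b5=1, b6=1, b7=1.
p1 = XOR of data positions {3,5,7} = 0⊕1⊕1 = 0
p2 = XOR of data positions {3,6,7} = 0⊕1⊕1 = 0
p4 = XOR of data positions {5,6,7} = 1⊕1⊕1 = 1
Parity bits p1,p2,p4 = 001

001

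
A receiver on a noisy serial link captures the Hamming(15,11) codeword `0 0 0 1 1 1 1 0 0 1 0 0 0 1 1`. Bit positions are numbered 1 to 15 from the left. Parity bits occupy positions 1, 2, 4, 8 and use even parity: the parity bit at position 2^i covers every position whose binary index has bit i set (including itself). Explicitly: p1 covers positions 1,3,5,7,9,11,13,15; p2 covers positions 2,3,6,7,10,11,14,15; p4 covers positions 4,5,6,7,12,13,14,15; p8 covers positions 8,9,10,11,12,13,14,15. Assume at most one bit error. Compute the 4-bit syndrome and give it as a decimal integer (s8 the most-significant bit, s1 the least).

11

s1: b1⊕b3⊕b5⊕b7⊕b9⊕b11⊕b13⊕b15 = 0⊕0⊕1⊕1⊕0⊕0⊕0⊕1 = 1
s2: b2⊕b3⊕b6⊕b7⊕b10⊕b11⊕b14⊕b15 = 0⊕0⊕1⊕1⊕1⊕0⊕1⊕1 = 1
s4: b4⊕b5⊕b6⊕b7⊕b12⊕b13⊕b14⊕b15 = 1⊕1⊕1⊕1⊕0⊕0⊕1⊕1 = 0
s8: b8⊕b9⊕b10⊕b11⊕b12⊕b13⊕b14⊕b15 = 0⊕0⊕1⊕0⊕0⊕0⊕1⊕1 = 1
Syndrome (s8...s1) = 1011 → position 11.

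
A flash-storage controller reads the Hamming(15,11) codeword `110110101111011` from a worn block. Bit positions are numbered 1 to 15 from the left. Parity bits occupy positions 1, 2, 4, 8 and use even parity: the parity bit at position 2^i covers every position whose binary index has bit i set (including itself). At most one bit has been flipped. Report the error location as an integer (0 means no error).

0

s1: b1⊕b3⊕b5⊕b7⊕b9⊕b11⊕b13⊕b15 = 1⊕0⊕1⊕1⊕1⊕1⊕0⊕1 = 0
s2: b2⊕b3⊕b6⊕b7⊕b10⊕b11⊕b14⊕b15 = 1⊕0⊕0⊕1⊕1⊕1⊕1⊕1 = 0
s4: b4⊕b5⊕b6⊕b7⊕b12⊕b13⊕b14⊕b15 = 1⊕1⊕0⊕1⊕1⊕0⊕1⊕1 = 0
s8: b8⊕b9⊕b10⊕b11⊕b12⊕b13⊕b14⊕b15 = 0⊕1⊕1⊕1⊕1⊕0⊕1⊕1 = 0
Syndrome (s8...s1) = 0000 → position 0 (no error).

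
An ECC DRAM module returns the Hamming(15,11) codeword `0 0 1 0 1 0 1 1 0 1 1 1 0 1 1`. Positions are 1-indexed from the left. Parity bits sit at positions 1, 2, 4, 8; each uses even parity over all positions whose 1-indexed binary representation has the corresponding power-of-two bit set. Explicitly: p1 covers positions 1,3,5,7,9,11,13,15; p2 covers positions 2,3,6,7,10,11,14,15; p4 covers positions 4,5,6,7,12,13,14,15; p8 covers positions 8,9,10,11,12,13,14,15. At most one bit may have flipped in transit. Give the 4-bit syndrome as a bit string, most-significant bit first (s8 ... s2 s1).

0101

s1: b1⊕b3⊕b5⊕b7⊕b9⊕b11⊕b13⊕b15 = 0⊕1⊕1⊕1⊕0⊕1⊕0⊕1 = 1
s2: b2⊕b3⊕b6⊕b7⊕b10⊕b11⊕b14⊕b15 = 0⊕1⊕0⊕1⊕1⊕1⊕1⊕1 = 0
s4: b4⊕b5⊕b6⊕b7⊕b12⊕b13⊕b14⊕b15 = 0⊕1⊕0⊕1⊕1⊕0⊕1⊕1 = 1
s8: b8⊕b9⊕b10⊕b11⊕b12⊕b13⊕b14⊕b15 = 1⊕0⊕1⊕1⊕1⊕0⊕1⊕1 = 0
Syndrome (s8...s1) = 0101 → position 5.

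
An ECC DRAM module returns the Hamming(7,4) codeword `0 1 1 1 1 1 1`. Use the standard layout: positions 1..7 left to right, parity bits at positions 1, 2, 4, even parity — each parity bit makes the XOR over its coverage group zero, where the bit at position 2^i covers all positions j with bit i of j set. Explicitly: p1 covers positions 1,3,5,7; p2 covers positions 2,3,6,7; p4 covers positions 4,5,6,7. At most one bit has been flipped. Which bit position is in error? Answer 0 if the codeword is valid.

1

s1: b1⊕b3⊕b5⊕b7 = 0⊕1⊕1⊕1 = 1
s2: b2⊕b3⊕b6⊕b7 = 1⊕1⊕1⊕1 = 0
s4: b4⊕b5⊕b6⊕b7 = 1⊕1⊕1⊕1 = 0
Syndrome (s4...s1) = 001 → position 1.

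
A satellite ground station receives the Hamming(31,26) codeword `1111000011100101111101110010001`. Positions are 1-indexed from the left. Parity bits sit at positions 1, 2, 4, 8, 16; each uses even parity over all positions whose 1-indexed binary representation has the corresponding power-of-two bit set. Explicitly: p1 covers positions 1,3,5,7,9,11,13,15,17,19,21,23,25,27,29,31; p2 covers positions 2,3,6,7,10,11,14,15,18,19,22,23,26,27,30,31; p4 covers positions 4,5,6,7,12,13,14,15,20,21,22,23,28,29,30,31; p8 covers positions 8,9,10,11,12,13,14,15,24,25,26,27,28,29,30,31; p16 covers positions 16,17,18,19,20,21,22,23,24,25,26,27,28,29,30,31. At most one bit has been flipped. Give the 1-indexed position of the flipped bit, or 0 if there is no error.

11

s1: b1⊕b3⊕b5⊕b7⊕b9⊕b11⊕b13⊕b15⊕b17⊕b19⊕b21⊕b23⊕b25⊕b27⊕b29⊕b31 = 1⊕1⊕0⊕0⊕1⊕1⊕0⊕0⊕1⊕1⊕0⊕1⊕0⊕1⊕0⊕1 = 1
s2: b2⊕b3⊕b6⊕b7⊕b10⊕b11⊕b14⊕b15⊕b18⊕b19⊕b22⊕b23⊕b26⊕b27⊕b30⊕b31 = 1⊕1⊕0⊕0⊕1⊕1⊕1⊕0⊕1⊕1⊕1⊕1⊕0⊕1⊕0⊕1 = 1
s4: b4⊕b5⊕b6⊕b7⊕b12⊕b13⊕b14⊕b15⊕b20⊕b21⊕b22⊕b23⊕b28⊕b29⊕b30⊕b31 = 1⊕0⊕0⊕0⊕0⊕0⊕1⊕0⊕1⊕0⊕1⊕1⊕0⊕0⊕0⊕1 = 0
s8: b8⊕b9⊕b10⊕b11⊕b12⊕b13⊕b14⊕b15⊕b24⊕b25⊕b26⊕b27⊕b28⊕b29⊕b30⊕b31 = 0⊕1⊕1⊕1⊕0⊕0⊕1⊕0⊕1⊕0⊕0⊕1⊕0⊕0⊕0⊕1 = 1
s16: b16⊕b17⊕b18⊕b19⊕b20⊕b21⊕b22⊕b23⊕b24⊕b25⊕b26⊕b27⊕b28⊕b29⊕b30⊕b31 = 1⊕1⊕1⊕1⊕1⊕0⊕1⊕1⊕1⊕0⊕0⊕1⊕0⊕0⊕0⊕1 = 0
Syndrome (s16...s1) = 01011 → position 11.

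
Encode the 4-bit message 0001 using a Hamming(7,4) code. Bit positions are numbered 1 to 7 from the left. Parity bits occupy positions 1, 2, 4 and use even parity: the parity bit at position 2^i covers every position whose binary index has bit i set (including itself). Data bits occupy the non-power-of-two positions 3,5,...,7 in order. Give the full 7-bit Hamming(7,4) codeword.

1101001

Place data bits at non-power-of-two positions: b3=0, b5=0, b6=0, b7=1.
p1 = XOR of data positions {3,5,7} = 0⊕0⊕1 = 1
p2 = XOR of data positions {3,6,7} = 0⊕0⊕1 = 1
p4 = XOR of data positions {5,6,7} = 0⊕0⊕1 = 1
Codeword b1..b7 = 1101001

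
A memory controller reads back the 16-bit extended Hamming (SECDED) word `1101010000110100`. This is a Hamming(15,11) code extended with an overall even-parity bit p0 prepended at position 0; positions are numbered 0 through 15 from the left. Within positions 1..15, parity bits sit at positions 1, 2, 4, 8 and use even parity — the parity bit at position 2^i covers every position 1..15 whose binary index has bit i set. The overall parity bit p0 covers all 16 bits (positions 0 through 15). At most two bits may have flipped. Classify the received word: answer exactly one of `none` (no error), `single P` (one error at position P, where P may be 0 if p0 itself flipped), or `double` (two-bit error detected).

s1: b1⊕b3⊕b5⊕b7⊕b9⊕b11⊕b13⊕b15 = 1⊕1⊕1⊕0⊕0⊕1⊕1⊕0 = 1
s2: b2⊕b3⊕b6⊕b7⊕b10⊕b11⊕b14⊕b15 = 0⊕1⊕0⊕0⊕1⊕1⊕0⊕0 = 1
s4: b4⊕b5⊕b6⊕b7⊕b12⊕b13⊕b14⊕b15 = 0⊕1⊕0⊕0⊕0⊕1⊕0⊕0 = 0
s8: b8⊕b9⊕b10⊕b11⊕b12⊕b13⊕b14⊕b15 = 0⊕0⊕1⊕1⊕0⊕1⊕0⊕0 = 1
Syndrome (s8...s1) = 1011 → position 11.
Overall parity (XOR of all 16 bits, including p0): 1⊕1⊕0⊕1⊕0⊕1⊕0⊕0⊕0⊕0⊕1⊕1⊕0⊕1⊕0⊕0 = 1
Overall=1, syndrome position=11 → single-bit error at position 11.

single 11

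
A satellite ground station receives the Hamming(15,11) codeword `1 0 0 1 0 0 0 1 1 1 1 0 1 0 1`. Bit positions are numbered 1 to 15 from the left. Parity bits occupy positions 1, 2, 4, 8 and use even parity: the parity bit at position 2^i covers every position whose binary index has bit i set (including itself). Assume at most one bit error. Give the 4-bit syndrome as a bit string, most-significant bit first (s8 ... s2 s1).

0111

s1: b1⊕b3⊕b5⊕b7⊕b9⊕b11⊕b13⊕b15 = 1⊕0⊕0⊕0⊕1⊕1⊕1⊕1 = 1
s2: b2⊕b3⊕b6⊕b7⊕b10⊕b11⊕b14⊕b15 = 0⊕0⊕0⊕0⊕1⊕1⊕0⊕1 = 1
s4: b4⊕b5⊕b6⊕b7⊕b12⊕b13⊕b14⊕b15 = 1⊕0⊕0⊕0⊕0⊕1⊕0⊕1 = 1
s8: b8⊕b9⊕b10⊕b11⊕b12⊕b13⊕b14⊕b15 = 1⊕1⊕1⊕1⊕0⊕1⊕0⊕1 = 0
Syndrome (s8...s1) = 0111 → position 7.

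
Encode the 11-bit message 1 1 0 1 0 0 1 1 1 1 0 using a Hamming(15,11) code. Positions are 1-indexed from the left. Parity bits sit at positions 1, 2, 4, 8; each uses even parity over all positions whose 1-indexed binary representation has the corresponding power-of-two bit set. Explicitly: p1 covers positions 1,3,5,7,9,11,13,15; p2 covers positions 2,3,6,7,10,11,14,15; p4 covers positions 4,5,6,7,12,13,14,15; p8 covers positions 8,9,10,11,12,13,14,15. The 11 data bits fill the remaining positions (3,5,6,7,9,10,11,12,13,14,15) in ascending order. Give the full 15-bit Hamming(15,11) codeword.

Place data bits at non-power-of-two positions: b3=1, b5=1, b6=0, b7=1, b9=0, b10=0, b11=1, b12=1, b13=1, b14=1, b15=0.
p1 = XOR of data positions {3,5,7,9,11,13,15} = 1⊕1⊕1⊕0⊕1⊕1⊕0 = 1
p2 = XOR of data positions {3,6,7,10,11,14,15} = 1⊕0⊕1⊕0⊕1⊕1⊕0 = 0
p4 = XOR of data positions {5,6,7,12,13,14,15} = 1⊕0⊕1⊕1⊕1⊕1⊕0 = 1
p8 = XOR of data positions {9,10,11,12,13,14,15} = 0⊕0⊕1⊕1⊕1⊕1⊕0 = 0
Codeword b1..b15 = 101110100011110

101110100011110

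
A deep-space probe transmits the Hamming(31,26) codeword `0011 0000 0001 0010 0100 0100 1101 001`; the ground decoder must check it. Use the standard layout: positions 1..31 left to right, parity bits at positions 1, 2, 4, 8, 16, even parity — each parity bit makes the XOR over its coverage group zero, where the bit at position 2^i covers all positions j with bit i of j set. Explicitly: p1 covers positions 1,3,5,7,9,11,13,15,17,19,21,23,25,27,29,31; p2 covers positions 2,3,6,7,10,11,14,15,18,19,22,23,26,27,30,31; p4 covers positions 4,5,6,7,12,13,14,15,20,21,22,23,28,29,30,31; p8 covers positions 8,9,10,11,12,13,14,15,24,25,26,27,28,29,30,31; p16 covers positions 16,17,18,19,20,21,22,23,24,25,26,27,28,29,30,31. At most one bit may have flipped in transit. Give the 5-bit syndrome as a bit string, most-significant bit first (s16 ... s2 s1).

s1: b1⊕b3⊕b5⊕b7⊕b9⊕b11⊕b13⊕b15⊕b17⊕b19⊕b21⊕b23⊕b25⊕b27⊕b29⊕b31 = 0⊕1⊕0⊕0⊕0⊕0⊕0⊕1⊕0⊕0⊕0⊕0⊕1⊕0⊕0⊕1 = 0
s2: b2⊕b3⊕b6⊕b7⊕b10⊕b11⊕b14⊕b15⊕b18⊕b19⊕b22⊕b23⊕b26⊕b27⊕b30⊕b31 = 0⊕1⊕0⊕0⊕0⊕0⊕0⊕1⊕1⊕0⊕1⊕0⊕1⊕0⊕0⊕1 = 0
s4: b4⊕b5⊕b6⊕b7⊕b12⊕b13⊕b14⊕b15⊕b20⊕b21⊕b22⊕b23⊕b28⊕b29⊕b30⊕b31 = 1⊕0⊕0⊕0⊕1⊕0⊕0⊕1⊕0⊕0⊕1⊕0⊕1⊕0⊕0⊕1 = 0
s8: b8⊕b9⊕b10⊕b11⊕b12⊕b13⊕b14⊕b15⊕b24⊕b25⊕b26⊕b27⊕b28⊕b29⊕b30⊕b31 = 0⊕0⊕0⊕0⊕1⊕0⊕0⊕1⊕0⊕1⊕1⊕0⊕1⊕0⊕0⊕1 = 0
s16: b16⊕b17⊕b18⊕b19⊕b20⊕b21⊕b22⊕b23⊕b24⊕b25⊕b26⊕b27⊕b28⊕b29⊕b30⊕b31 = 0⊕0⊕1⊕0⊕0⊕0⊕1⊕0⊕0⊕1⊕1⊕0⊕1⊕0⊕0⊕1 = 0
Syndrome (s16...s1) = 00000 → position 0 (no error).

00000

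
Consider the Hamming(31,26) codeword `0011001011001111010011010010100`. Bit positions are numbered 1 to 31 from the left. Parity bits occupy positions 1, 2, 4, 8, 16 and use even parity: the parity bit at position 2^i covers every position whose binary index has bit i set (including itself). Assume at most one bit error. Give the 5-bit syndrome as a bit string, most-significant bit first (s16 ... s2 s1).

s1: b1⊕b3⊕b5⊕b7⊕b9⊕b11⊕b13⊕b15⊕b17⊕b19⊕b21⊕b23⊕b25⊕b27⊕b29⊕b31 = 0⊕1⊕0⊕1⊕1⊕0⊕1⊕1⊕0⊕0⊕1⊕0⊕0⊕1⊕1⊕0 = 0
s2: b2⊕b3⊕b6⊕b7⊕b10⊕b11⊕b14⊕b15⊕b18⊕b19⊕b22⊕b23⊕b26⊕b27⊕b30⊕b31 = 0⊕1⊕0⊕1⊕1⊕0⊕1⊕1⊕1⊕0⊕1⊕0⊕0⊕1⊕0⊕0 = 0
s4: b4⊕b5⊕b6⊕b7⊕b12⊕b13⊕b14⊕b15⊕b20⊕b21⊕b22⊕b23⊕b28⊕b29⊕b30⊕b31 = 1⊕0⊕0⊕1⊕0⊕1⊕1⊕1⊕0⊕1⊕1⊕0⊕0⊕1⊕0⊕0 = 0
s8: b8⊕b9⊕b10⊕b11⊕b12⊕b13⊕b14⊕b15⊕b24⊕b25⊕b26⊕b27⊕b28⊕b29⊕b30⊕b31 = 0⊕1⊕1⊕0⊕0⊕1⊕1⊕1⊕1⊕0⊕0⊕1⊕0⊕1⊕0⊕0 = 0
s16: b16⊕b17⊕b18⊕b19⊕b20⊕b21⊕b22⊕b23⊕b24⊕b25⊕b26⊕b27⊕b28⊕b29⊕b30⊕b31 = 1⊕0⊕1⊕0⊕0⊕1⊕1⊕0⊕1⊕0⊕0⊕1⊕0⊕1⊕0⊕0 = 1
Syndrome (s16...s1) = 10000 → position 16.

10000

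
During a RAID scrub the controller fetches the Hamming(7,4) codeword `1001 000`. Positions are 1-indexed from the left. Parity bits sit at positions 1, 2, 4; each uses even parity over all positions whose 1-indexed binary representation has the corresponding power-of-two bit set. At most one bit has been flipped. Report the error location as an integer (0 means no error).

5

s1: b1⊕b3⊕b5⊕b7 = 1⊕0⊕0⊕0 = 1
s2: b2⊕b3⊕b6⊕b7 = 0⊕0⊕0⊕0 = 0
s4: b4⊕b5⊕b6⊕b7 = 1⊕0⊕0⊕0 = 1
Syndrome (s4...s1) = 101 → position 5.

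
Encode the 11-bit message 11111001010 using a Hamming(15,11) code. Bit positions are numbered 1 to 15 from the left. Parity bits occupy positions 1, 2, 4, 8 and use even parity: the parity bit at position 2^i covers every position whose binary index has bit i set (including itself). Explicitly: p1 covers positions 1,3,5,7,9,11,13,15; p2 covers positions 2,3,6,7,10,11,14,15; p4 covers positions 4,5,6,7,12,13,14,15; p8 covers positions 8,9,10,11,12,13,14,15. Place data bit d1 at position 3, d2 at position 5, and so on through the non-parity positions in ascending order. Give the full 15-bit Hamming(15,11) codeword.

001111111001010

Place data bits at non-power-of-two positions: b3=1, b5=1, b6=1, b7=1, b9=1, b10=0, b11=0, b12=1, b13=0, b14=1, b15=0.
p1 = XOR of data positions {3,5,7,9,11,13,15} = 1⊕1⊕1⊕1⊕0⊕0⊕0 = 0
p2 = XOR of data positions {3,6,7,10,11,14,15} = 1⊕1⊕1⊕0⊕0⊕1⊕0 = 0
p4 = XOR of data positions {5,6,7,12,13,14,15} = 1⊕1⊕1⊕1⊕0⊕1⊕0 = 1
p8 = XOR of data positions {9,10,11,12,13,14,15} = 1⊕0⊕0⊕1⊕0⊕1⊕0 = 1
Codeword b1..b15 = 001111111001010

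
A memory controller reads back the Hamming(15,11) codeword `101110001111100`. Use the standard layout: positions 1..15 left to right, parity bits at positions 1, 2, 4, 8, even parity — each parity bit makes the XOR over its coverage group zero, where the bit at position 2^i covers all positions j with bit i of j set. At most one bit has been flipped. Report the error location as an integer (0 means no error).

s1: b1⊕b3⊕b5⊕b7⊕b9⊕b11⊕b13⊕b15 = 1⊕1⊕1⊕0⊕1⊕1⊕1⊕0 = 0
s2: b2⊕b3⊕b6⊕b7⊕b10⊕b11⊕b14⊕b15 = 0⊕1⊕0⊕0⊕1⊕1⊕0⊕0 = 1
s4: b4⊕b5⊕b6⊕b7⊕b12⊕b13⊕b14⊕b15 = 1⊕1⊕0⊕0⊕1⊕1⊕0⊕0 = 0
s8: b8⊕b9⊕b10⊕b11⊕b12⊕b13⊕b14⊕b15 = 0⊕1⊕1⊕1⊕1⊕1⊕0⊕0 = 1
Syndrome (s8...s1) = 1010 → position 10.

10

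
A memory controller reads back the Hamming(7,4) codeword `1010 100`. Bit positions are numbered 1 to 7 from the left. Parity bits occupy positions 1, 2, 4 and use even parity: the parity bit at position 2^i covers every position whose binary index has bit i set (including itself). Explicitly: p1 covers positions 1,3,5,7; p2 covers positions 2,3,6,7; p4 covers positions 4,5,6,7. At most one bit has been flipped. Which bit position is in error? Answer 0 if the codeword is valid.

s1: b1⊕b3⊕b5⊕b7 = 1⊕1⊕1⊕0 = 1
s2: b2⊕b3⊕b6⊕b7 = 0⊕1⊕0⊕0 = 1
s4: b4⊕b5⊕b6⊕b7 = 0⊕1⊕0⊕0 = 1
Syndrome (s4...s1) = 111 → position 7.

7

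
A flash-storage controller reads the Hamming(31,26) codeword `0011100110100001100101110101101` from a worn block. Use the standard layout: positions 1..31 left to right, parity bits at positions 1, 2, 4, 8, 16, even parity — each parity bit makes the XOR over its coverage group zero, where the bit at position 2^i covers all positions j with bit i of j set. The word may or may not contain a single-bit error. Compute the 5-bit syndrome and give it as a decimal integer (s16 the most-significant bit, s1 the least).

s1: b1⊕b3⊕b5⊕b7⊕b9⊕b11⊕b13⊕b15⊕b17⊕b19⊕b21⊕b23⊕b25⊕b27⊕b29⊕b31 = 0⊕1⊕1⊕0⊕1⊕1⊕0⊕0⊕1⊕0⊕0⊕1⊕0⊕0⊕1⊕1 = 0
s2: b2⊕b3⊕b6⊕b7⊕b10⊕b11⊕b14⊕b15⊕b18⊕b19⊕b22⊕b23⊕b26⊕b27⊕b30⊕b31 = 0⊕1⊕0⊕0⊕0⊕1⊕0⊕0⊕0⊕0⊕1⊕1⊕1⊕0⊕0⊕1 = 0
s4: b4⊕b5⊕b6⊕b7⊕b12⊕b13⊕b14⊕b15⊕b20⊕b21⊕b22⊕b23⊕b28⊕b29⊕b30⊕b31 = 1⊕1⊕0⊕0⊕0⊕0⊕0⊕0⊕1⊕0⊕1⊕1⊕1⊕1⊕0⊕1 = 0
s8: b8⊕b9⊕b10⊕b11⊕b12⊕b13⊕b14⊕b15⊕b24⊕b25⊕b26⊕b27⊕b28⊕b29⊕b30⊕b31 = 1⊕1⊕0⊕1⊕0⊕0⊕0⊕0⊕1⊕0⊕1⊕0⊕1⊕1⊕0⊕1 = 0
s16: b16⊕b17⊕b18⊕b19⊕b20⊕b21⊕b22⊕b23⊕b24⊕b25⊕b26⊕b27⊕b28⊕b29⊕b30⊕b31 = 1⊕1⊕0⊕0⊕1⊕0⊕1⊕1⊕1⊕0⊕1⊕0⊕1⊕1⊕0⊕1 = 0
Syndrome (s16...s1) = 00000 → position 0 (no error).

0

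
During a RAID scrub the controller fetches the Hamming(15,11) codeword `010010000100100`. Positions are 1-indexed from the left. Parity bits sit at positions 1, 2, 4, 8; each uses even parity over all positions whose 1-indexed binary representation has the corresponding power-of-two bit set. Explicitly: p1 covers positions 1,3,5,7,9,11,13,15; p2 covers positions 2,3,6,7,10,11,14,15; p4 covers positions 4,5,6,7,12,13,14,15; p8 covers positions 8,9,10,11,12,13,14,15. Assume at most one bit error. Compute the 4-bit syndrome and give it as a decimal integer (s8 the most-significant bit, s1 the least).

0

s1: b1⊕b3⊕b5⊕b7⊕b9⊕b11⊕b13⊕b15 = 0⊕0⊕1⊕0⊕0⊕0⊕1⊕0 = 0
s2: b2⊕b3⊕b6⊕b7⊕b10⊕b11⊕b14⊕b15 = 1⊕0⊕0⊕0⊕1⊕0⊕0⊕0 = 0
s4: b4⊕b5⊕b6⊕b7⊕b12⊕b13⊕b14⊕b15 = 0⊕1⊕0⊕0⊕0⊕1⊕0⊕0 = 0
s8: b8⊕b9⊕b10⊕b11⊕b12⊕b13⊕b14⊕b15 = 0⊕0⊕1⊕0⊕0⊕1⊕0⊕0 = 0
Syndrome (s8...s1) = 0000 → position 0 (no error).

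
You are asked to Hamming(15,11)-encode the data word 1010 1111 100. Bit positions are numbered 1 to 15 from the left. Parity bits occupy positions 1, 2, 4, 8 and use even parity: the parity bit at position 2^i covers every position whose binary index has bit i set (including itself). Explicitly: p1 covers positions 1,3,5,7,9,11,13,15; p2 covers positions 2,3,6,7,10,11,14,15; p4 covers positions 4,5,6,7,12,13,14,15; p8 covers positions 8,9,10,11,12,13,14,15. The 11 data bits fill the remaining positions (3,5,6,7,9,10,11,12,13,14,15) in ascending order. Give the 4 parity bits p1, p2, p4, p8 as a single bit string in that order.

Place data bits at non-power-of-two positions: b3=1, b5=0, b6=1, b7=0, b9=1, b10=1, b11=1, b12=1, b13=1, b14=0, b15=0.
p1 = XOR of data positions {3,5,7,9,11,13,15} = 1⊕0⊕0⊕1⊕1⊕1⊕0 = 0
p2 = XOR of data positions {3,6,7,10,11,14,15} = 1⊕1⊕0⊕1⊕1⊕0⊕0 = 0
p4 = XOR of data positions {5,6,7,12,13,14,15} = 0⊕1⊕0⊕1⊕1⊕0⊕0 = 1
p8 = XOR of data positions {9,10,11,12,13,14,15} = 1⊕1⊕1⊕1⊕1⊕0⊕0 = 1
Parity bits p1,p2,p4,p8 = 0011

0011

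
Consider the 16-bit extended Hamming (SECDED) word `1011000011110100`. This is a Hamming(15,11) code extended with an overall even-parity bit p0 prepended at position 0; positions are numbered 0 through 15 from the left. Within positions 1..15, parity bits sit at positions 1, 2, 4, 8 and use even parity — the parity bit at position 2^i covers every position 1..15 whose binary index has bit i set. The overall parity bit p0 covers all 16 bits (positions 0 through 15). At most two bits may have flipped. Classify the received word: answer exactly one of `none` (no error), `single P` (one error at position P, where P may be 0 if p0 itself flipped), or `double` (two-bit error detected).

s1: b1⊕b3⊕b5⊕b7⊕b9⊕b11⊕b13⊕b15 = 0⊕1⊕0⊕0⊕1⊕1⊕1⊕0 = 0
s2: b2⊕b3⊕b6⊕b7⊕b10⊕b11⊕b14⊕b15 = 1⊕1⊕0⊕0⊕1⊕1⊕0⊕0 = 0
s4: b4⊕b5⊕b6⊕b7⊕b12⊕b13⊕b14⊕b15 = 0⊕0⊕0⊕0⊕0⊕1⊕0⊕0 = 1
s8: b8⊕b9⊕b10⊕b11⊕b12⊕b13⊕b14⊕b15 = 1⊕1⊕1⊕1⊕0⊕1⊕0⊕0 = 1
Syndrome (s8...s1) = 1100 → position 12.
Overall parity (XOR of all 16 bits, including p0): 1⊕0⊕1⊕1⊕0⊕0⊕0⊕0⊕1⊕1⊕1⊕1⊕0⊕1⊕0⊕0 = 0
Overall=0, syndrome position=12 → double-bit error detected (uncorrectable).

double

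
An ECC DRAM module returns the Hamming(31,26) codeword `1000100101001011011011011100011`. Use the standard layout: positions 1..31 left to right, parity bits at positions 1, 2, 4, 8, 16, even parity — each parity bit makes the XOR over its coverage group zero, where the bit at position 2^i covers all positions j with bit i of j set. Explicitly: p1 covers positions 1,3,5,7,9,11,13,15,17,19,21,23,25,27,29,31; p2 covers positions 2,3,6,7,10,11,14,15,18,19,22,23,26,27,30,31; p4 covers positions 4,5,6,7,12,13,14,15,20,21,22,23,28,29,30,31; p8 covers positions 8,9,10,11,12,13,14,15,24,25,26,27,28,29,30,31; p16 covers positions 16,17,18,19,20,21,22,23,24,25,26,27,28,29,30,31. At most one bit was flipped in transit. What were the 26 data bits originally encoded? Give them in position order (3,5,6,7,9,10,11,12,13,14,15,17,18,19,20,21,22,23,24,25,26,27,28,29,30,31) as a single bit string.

01000101101011011011100011

s1: b1⊕b3⊕b5⊕b7⊕b9⊕b11⊕b13⊕b15⊕b17⊕b19⊕b21⊕b23⊕b25⊕b27⊕b29⊕b31 = 1⊕0⊕1⊕0⊕0⊕0⊕1⊕1⊕0⊕1⊕1⊕0⊕1⊕0⊕0⊕1 = 0
s2: b2⊕b3⊕b6⊕b7⊕b10⊕b11⊕b14⊕b15⊕b18⊕b19⊕b22⊕b23⊕b26⊕b27⊕b30⊕b31 = 0⊕0⊕0⊕0⊕1⊕0⊕0⊕1⊕1⊕1⊕1⊕0⊕1⊕0⊕1⊕1 = 0
s4: b4⊕b5⊕b6⊕b7⊕b12⊕b13⊕b14⊕b15⊕b20⊕b21⊕b22⊕b23⊕b28⊕b29⊕b30⊕b31 = 0⊕1⊕0⊕0⊕0⊕1⊕0⊕1⊕0⊕1⊕1⊕0⊕0⊕0⊕1⊕1 = 1
s8: b8⊕b9⊕b10⊕b11⊕b12⊕b13⊕b14⊕b15⊕b24⊕b25⊕b26⊕b27⊕b28⊕b29⊕b30⊕b31 = 1⊕0⊕1⊕0⊕0⊕1⊕0⊕1⊕1⊕1⊕1⊕0⊕0⊕0⊕1⊕1 = 1
s16: b16⊕b17⊕b18⊕b19⊕b20⊕b21⊕b22⊕b23⊕b24⊕b25⊕b26⊕b27⊕b28⊕b29⊕b30⊕b31 = 1⊕0⊕1⊕1⊕0⊕1⊕1⊕0⊕1⊕1⊕1⊕0⊕0⊕0⊕1⊕1 = 0
Syndrome (s16...s1) = 01100 → position 12.
Flip bit 12: corrected codeword = 1000100101011011011011011100011
Data bits at positions 3,5,6,7,9,10,11,12,13,14,15,17,18,19,20,21,22,23,24,25,26,27,28,29,30,31: 01000101101011011011100011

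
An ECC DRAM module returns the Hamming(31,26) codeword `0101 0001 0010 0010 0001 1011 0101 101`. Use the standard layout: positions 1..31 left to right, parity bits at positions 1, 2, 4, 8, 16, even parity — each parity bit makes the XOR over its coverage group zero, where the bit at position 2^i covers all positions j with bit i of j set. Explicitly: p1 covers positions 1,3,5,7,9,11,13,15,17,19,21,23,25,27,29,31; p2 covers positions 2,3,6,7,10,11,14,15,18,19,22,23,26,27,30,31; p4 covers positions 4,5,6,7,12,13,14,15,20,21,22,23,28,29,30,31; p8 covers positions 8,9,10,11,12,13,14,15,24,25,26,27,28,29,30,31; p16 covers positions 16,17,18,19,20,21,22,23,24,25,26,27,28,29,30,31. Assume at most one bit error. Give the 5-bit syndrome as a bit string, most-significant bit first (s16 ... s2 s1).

s1: b1⊕b3⊕b5⊕b7⊕b9⊕b11⊕b13⊕b15⊕b17⊕b19⊕b21⊕b23⊕b25⊕b27⊕b29⊕b31 = 0⊕0⊕0⊕0⊕0⊕1⊕0⊕1⊕0⊕0⊕1⊕1⊕0⊕0⊕1⊕1 = 0
s2: b2⊕b3⊕b6⊕b7⊕b10⊕b11⊕b14⊕b15⊕b18⊕b19⊕b22⊕b23⊕b26⊕b27⊕b30⊕b31 = 1⊕0⊕0⊕0⊕0⊕1⊕0⊕1⊕0⊕0⊕0⊕1⊕1⊕0⊕0⊕1 = 0
s4: b4⊕b5⊕b6⊕b7⊕b12⊕b13⊕b14⊕b15⊕b20⊕b21⊕b22⊕b23⊕b28⊕b29⊕b30⊕b31 = 1⊕0⊕0⊕0⊕0⊕0⊕0⊕1⊕1⊕1⊕0⊕1⊕1⊕1⊕0⊕1 = 0
s8: b8⊕b9⊕b10⊕b11⊕b12⊕b13⊕b14⊕b15⊕b24⊕b25⊕b26⊕b27⊕b28⊕b29⊕b30⊕b31 = 1⊕0⊕0⊕1⊕0⊕0⊕0⊕1⊕1⊕0⊕1⊕0⊕1⊕1⊕0⊕1 = 0
s16: b16⊕b17⊕b18⊕b19⊕b20⊕b21⊕b22⊕b23⊕b24⊕b25⊕b26⊕b27⊕b28⊕b29⊕b30⊕b31 = 0⊕0⊕0⊕0⊕1⊕1⊕0⊕1⊕1⊕0⊕1⊕0⊕1⊕1⊕0⊕1 = 0
Syndrome (s16...s1) = 00000 → position 0 (no error).

00000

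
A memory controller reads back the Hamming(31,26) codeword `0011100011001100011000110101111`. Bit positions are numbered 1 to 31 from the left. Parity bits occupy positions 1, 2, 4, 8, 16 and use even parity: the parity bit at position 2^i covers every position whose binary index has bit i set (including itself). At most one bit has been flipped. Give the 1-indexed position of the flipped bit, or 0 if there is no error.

22

s1: b1⊕b3⊕b5⊕b7⊕b9⊕b11⊕b13⊕b15⊕b17⊕b19⊕b21⊕b23⊕b25⊕b27⊕b29⊕b31 = 0⊕1⊕1⊕0⊕1⊕0⊕1⊕0⊕0⊕1⊕0⊕1⊕0⊕0⊕1⊕1 = 0
s2: b2⊕b3⊕b6⊕b7⊕b10⊕b11⊕b14⊕b15⊕b18⊕b19⊕b22⊕b23⊕b26⊕b27⊕b30⊕b31 = 0⊕1⊕0⊕0⊕1⊕0⊕1⊕0⊕1⊕1⊕0⊕1⊕1⊕0⊕1⊕1 = 1
s4: b4⊕b5⊕b6⊕b7⊕b12⊕b13⊕b14⊕b15⊕b20⊕b21⊕b22⊕b23⊕b28⊕b29⊕b30⊕b31 = 1⊕1⊕0⊕0⊕0⊕1⊕1⊕0⊕0⊕0⊕0⊕1⊕1⊕1⊕1⊕1 = 1
s8: b8⊕b9⊕b10⊕b11⊕b12⊕b13⊕b14⊕b15⊕b24⊕b25⊕b26⊕b27⊕b28⊕b29⊕b30⊕b31 = 0⊕1⊕1⊕0⊕0⊕1⊕1⊕0⊕1⊕0⊕1⊕0⊕1⊕1⊕1⊕1 = 0
s16: b16⊕b17⊕b18⊕b19⊕b20⊕b21⊕b22⊕b23⊕b24⊕b25⊕b26⊕b27⊕b28⊕b29⊕b30⊕b31 = 0⊕0⊕1⊕1⊕0⊕0⊕0⊕1⊕1⊕0⊕1⊕0⊕1⊕1⊕1⊕1 = 1
Syndrome (s16...s1) = 10110 → position 22.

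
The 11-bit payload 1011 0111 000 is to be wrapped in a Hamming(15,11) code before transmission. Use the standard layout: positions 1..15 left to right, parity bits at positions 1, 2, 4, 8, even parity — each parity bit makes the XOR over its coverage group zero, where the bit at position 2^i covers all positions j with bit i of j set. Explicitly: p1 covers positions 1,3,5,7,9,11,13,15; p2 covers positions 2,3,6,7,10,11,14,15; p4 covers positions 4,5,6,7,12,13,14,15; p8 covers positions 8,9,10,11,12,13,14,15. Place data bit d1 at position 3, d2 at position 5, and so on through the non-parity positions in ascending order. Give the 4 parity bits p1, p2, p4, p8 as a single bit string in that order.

1111

Place data bits at non-power-of-two positions: b3=1, b5=0, b6=1, b7=1, b9=0, b10=1, b11=1, b12=1, b13=0, b14=0, b15=0.
p1 = XOR of data positions {3,5,7,9,11,13,15} = 1⊕0⊕1⊕0⊕1⊕0⊕0 = 1
p2 = XOR of data positions {3,6,7,10,11,14,15} = 1⊕1⊕1⊕1⊕1⊕0⊕0 = 1
p4 = XOR of data positions {5,6,7,12,13,14,15} = 0⊕1⊕1⊕1⊕0⊕0⊕0 = 1
p8 = XOR of data positions {9,10,11,12,13,14,15} = 0⊕1⊕1⊕1⊕0⊕0⊕0 = 1
Parity bits p1,p2,p4,p8 = 1111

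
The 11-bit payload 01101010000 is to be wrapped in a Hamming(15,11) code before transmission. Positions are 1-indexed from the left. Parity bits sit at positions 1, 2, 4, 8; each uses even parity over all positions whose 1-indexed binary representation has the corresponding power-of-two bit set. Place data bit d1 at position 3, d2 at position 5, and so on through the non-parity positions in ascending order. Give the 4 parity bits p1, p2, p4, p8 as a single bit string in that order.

Place data bits at non-power-of-two positions: b3=0, b5=1, b6=1, b7=0, b9=1, b10=0, b11=1, b12=0, b13=0, b14=0, b15=0.
p1 = XOR of data positions {3,5,7,9,11,13,15} = 0⊕1⊕0⊕1⊕1⊕0⊕0 = 1
p2 = XOR of data positions {3,6,7,10,11,14,15} = 0⊕1⊕0⊕0⊕1⊕0⊕0 = 0
p4 = XOR of data positions {5,6,7,12,13,14,15} = 1⊕1⊕0⊕0⊕0⊕0⊕0 = 0
p8 = XOR of data positions {9,10,11,12,13,14,15} = 1⊕0⊕1⊕0⊕0⊕0⊕0 = 0
Parity bits p1,p2,p4,p8 = 1000

1000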